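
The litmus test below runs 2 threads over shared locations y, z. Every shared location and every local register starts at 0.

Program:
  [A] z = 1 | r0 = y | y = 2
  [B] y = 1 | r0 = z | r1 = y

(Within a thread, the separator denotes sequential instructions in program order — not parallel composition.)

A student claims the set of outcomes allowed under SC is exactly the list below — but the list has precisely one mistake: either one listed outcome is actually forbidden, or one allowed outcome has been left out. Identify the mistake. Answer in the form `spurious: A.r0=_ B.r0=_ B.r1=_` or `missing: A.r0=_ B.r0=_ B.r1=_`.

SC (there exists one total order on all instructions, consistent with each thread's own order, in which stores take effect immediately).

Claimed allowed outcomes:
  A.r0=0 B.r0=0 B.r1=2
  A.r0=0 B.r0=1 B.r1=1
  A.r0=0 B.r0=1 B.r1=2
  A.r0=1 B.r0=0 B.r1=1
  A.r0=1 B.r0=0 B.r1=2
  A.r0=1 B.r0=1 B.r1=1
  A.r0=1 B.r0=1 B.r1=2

spurious: A.r0=0 B.r0=0 B.r1=2

outcome vector order: (A.r0,B.r0,B.r1)
SC: 6 outcomes — {(0,1,1) (0,1,2) (1,0,1) (1,0,2) (1,1,1) (1,1,2)}
claimed∖SC = {(0,0,2)}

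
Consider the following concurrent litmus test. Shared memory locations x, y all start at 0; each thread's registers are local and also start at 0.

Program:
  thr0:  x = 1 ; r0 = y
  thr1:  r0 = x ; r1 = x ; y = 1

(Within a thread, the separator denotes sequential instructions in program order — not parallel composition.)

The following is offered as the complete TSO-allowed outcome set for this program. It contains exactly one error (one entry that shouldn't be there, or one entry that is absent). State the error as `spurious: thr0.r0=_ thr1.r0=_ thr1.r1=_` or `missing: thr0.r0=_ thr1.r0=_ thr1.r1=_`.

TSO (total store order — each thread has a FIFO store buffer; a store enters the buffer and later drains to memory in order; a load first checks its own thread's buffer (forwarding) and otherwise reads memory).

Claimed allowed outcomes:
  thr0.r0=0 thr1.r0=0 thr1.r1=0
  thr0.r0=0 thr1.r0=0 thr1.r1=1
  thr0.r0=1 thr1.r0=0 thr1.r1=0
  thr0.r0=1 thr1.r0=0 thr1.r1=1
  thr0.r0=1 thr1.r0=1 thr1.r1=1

missing: thr0.r0=0 thr1.r0=1 thr1.r1=1

outcome vector order: (thr0.r0,thr1.r0,thr1.r1)
TSO: 6 outcomes — {0/0/0, 0/0/1, 0/1/1, 1/0/0, 1/0/1, 1/1/1}
TSO∖claimed = {0/1/1}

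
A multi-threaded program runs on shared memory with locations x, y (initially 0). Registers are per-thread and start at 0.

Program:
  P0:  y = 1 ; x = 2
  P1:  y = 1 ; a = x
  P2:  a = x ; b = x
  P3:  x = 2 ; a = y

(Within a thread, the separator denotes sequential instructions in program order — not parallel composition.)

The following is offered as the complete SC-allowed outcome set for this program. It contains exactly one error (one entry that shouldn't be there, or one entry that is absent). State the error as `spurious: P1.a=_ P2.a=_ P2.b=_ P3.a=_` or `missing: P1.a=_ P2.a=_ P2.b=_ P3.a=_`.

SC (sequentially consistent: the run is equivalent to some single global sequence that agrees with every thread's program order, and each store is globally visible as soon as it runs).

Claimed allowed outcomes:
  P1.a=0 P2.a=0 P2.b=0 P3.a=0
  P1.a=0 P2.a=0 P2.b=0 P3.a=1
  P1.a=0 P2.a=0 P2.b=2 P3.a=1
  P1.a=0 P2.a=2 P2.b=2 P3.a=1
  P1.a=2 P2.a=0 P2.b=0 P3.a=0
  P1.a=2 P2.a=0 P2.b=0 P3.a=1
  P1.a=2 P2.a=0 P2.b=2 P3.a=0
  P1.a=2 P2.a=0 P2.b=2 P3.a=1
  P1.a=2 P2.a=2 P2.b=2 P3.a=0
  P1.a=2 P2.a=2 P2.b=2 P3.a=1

spurious: P1.a=0 P2.a=0 P2.b=0 P3.a=0

outcome vector order: (P1.a,P2.a,P2.b,P3.a)
under SC → 0001; 0021; 0221; 2000; 2001; 2020; 2021; 2220; 2221
claimed∖SC = {0000}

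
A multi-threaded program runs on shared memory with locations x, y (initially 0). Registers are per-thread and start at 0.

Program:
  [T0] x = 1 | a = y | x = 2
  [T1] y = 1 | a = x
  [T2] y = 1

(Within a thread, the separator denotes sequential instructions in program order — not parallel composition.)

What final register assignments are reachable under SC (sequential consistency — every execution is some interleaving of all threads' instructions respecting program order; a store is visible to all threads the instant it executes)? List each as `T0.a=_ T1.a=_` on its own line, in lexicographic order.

T0.a=0 T1.a=1
T0.a=0 T1.a=2
T0.a=1 T1.a=0
T0.a=1 T1.a=1
T0.a=1 T1.a=2

outcome vector order: (T0.a,T1.a)
|SC outcomes| = 5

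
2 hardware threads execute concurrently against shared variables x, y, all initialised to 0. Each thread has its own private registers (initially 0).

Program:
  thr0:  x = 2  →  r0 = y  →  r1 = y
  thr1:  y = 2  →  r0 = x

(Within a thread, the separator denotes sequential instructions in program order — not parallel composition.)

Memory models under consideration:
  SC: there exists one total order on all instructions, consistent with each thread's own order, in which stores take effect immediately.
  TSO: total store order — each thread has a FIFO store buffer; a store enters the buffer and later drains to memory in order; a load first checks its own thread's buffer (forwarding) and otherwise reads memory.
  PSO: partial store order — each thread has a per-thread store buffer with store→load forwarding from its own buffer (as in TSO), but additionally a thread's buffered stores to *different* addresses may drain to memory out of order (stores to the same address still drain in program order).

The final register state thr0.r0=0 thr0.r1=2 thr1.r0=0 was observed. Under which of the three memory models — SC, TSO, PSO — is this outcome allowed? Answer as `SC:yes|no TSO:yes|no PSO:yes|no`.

SC:no TSO:yes PSO:yes

outcome vector order: (thr0.r0,thr0.r1,thr1.r0)
under SC → (0,0,2), (0,2,2), (2,2,0), (2,2,2)
under TSO → (0,0,0), (0,0,2), (0,2,0), (0,2,2), (2,2,0), (2,2,2)
under PSO → (0,0,0), (0,0,2), (0,2,0), (0,2,2), (2,2,0), (2,2,2)
target (0,2,0) ∈ {TSO,PSO}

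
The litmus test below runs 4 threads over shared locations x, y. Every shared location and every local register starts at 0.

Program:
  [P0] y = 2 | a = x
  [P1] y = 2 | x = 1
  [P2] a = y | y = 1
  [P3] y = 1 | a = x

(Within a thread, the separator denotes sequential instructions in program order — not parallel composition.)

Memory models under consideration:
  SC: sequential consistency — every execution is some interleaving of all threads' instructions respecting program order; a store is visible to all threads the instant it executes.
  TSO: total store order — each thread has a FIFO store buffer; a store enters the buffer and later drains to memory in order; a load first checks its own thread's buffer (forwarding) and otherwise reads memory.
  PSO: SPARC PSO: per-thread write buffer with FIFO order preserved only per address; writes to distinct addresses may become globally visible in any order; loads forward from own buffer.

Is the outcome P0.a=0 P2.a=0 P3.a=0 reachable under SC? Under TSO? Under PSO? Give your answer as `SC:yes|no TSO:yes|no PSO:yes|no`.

SC:yes TSO:yes PSO:yes

outcome vector order: (P0.a,P2.a,P3.a)
under SC → 000; 001; 010; 011; 020; 021; 100; 101; 110; 111; 120; 121
under TSO → 000; 001; 010; 011; 020; 021; 100; 101; 110; 111; 120; 121
under PSO → 000; 001; 010; 011; 020; 021; 100; 101; 110; 111; 120; 121
target 000 ∈ {SC,TSO,PSO}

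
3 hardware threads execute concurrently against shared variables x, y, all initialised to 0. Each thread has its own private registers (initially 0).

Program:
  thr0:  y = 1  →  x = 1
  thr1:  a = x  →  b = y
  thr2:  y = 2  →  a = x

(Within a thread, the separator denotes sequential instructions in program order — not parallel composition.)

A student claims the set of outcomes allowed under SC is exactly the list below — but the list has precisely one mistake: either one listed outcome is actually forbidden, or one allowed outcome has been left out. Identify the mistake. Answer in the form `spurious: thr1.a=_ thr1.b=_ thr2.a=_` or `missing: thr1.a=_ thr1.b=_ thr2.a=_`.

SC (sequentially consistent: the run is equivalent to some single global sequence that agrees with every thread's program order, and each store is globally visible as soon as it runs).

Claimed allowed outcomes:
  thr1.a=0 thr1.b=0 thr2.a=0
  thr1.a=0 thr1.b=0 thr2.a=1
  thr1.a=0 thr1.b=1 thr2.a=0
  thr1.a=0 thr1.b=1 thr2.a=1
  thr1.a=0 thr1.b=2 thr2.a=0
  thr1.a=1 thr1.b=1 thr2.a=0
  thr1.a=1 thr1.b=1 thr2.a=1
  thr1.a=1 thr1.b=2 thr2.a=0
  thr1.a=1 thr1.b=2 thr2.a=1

outcome vector order: (thr1.a,thr1.b,thr2.a)
SC: 10 outcomes — {<0 0 0> <0 0 1> <0 1 0> <0 1 1> <0 2 0> <0 2 1> <1 1 0> <1 1 1> <1 2 0> <1 2 1>}
SC∖claimed = {<0 2 1>}

missing: thr1.a=0 thr1.b=2 thr2.a=1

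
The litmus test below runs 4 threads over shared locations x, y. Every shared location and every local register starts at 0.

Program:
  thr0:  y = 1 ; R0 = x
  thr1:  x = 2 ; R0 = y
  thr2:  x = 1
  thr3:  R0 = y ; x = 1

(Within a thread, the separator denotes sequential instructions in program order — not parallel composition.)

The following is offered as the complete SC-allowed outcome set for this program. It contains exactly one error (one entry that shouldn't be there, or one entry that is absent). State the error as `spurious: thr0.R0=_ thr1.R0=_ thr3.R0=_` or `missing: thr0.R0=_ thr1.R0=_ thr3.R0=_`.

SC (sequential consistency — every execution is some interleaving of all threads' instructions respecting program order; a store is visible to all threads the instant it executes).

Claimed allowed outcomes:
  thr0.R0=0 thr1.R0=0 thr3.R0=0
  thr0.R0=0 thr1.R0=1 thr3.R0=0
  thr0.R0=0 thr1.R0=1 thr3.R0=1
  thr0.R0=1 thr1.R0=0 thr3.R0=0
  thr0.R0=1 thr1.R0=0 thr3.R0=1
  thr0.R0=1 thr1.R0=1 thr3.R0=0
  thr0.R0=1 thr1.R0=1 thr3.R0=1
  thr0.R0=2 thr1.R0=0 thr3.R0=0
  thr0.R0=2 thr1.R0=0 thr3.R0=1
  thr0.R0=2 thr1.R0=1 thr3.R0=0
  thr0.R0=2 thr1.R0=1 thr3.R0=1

spurious: thr0.R0=0 thr1.R0=0 thr3.R0=0

outcome vector order: (thr0.R0,thr1.R0,thr3.R0)
SC: 10 outcomes — {010 011 100 101 110 111 200 201 210 211}
claimed∖SC = {000}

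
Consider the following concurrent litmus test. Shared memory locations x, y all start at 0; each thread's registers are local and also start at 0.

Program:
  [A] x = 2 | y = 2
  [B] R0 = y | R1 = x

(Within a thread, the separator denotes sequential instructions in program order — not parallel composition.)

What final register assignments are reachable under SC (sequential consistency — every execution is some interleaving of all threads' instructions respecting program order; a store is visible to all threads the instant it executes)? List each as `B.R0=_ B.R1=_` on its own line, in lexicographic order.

outcome vector order: (B.R0,B.R1)
|SC outcomes| = 3

B.R0=0 B.R1=0
B.R0=0 B.R1=2
B.R0=2 B.R1=2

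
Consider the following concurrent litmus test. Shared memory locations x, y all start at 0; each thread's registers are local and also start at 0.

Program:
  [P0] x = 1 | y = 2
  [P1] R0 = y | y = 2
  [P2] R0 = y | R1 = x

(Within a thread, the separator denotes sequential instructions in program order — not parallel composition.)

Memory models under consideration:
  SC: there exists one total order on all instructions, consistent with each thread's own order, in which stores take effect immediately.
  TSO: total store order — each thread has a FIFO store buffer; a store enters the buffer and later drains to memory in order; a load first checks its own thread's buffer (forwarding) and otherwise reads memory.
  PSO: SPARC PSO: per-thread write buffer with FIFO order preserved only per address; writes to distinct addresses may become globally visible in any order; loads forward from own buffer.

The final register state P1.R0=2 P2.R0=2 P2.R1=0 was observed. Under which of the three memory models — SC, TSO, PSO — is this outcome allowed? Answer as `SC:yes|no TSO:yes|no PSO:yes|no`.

SC:no TSO:no PSO:yes

outcome vector order: (P1.R0,P2.R0,P2.R1)
under SC → 0/0/0 0/0/1 0/2/0 0/2/1 2/0/0 2/0/1 2/2/1
under TSO → 0/0/0 0/0/1 0/2/0 0/2/1 2/0/0 2/0/1 2/2/1
under PSO → 0/0/0 0/0/1 0/2/0 0/2/1 2/0/0 2/0/1 2/2/0 2/2/1
target 2/2/0 ∈ {PSO}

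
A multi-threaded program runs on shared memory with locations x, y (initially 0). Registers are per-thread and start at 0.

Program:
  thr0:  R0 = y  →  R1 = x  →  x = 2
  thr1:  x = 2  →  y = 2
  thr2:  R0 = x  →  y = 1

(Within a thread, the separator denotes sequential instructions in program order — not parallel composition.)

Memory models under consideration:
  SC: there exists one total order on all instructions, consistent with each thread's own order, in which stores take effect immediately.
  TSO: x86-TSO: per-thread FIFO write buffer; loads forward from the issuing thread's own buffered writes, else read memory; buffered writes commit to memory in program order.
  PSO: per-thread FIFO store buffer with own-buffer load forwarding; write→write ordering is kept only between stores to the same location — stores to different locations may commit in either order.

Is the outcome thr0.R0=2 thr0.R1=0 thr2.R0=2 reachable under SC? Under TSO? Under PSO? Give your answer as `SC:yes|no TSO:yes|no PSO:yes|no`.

SC:no TSO:no PSO:yes

outcome vector order: (thr0.R0,thr0.R1,thr2.R0)
SC: 9 outcomes — {<0 0 0>, <0 0 2>, <0 2 0>, <0 2 2>, <1 0 0>, <1 2 0>, <1 2 2>, <2 2 0>, <2 2 2>}
TSO: 9 outcomes — {<0 0 0>, <0 0 2>, <0 2 0>, <0 2 2>, <1 0 0>, <1 2 0>, <1 2 2>, <2 2 0>, <2 2 2>}
PSO: 11 outcomes — {<0 0 0>, <0 0 2>, <0 2 0>, <0 2 2>, <1 0 0>, <1 2 0>, <1 2 2>, <2 0 0>, <2 0 2>, <2 2 0>, <2 2 2>}
target <2 0 2> ∈ {PSO}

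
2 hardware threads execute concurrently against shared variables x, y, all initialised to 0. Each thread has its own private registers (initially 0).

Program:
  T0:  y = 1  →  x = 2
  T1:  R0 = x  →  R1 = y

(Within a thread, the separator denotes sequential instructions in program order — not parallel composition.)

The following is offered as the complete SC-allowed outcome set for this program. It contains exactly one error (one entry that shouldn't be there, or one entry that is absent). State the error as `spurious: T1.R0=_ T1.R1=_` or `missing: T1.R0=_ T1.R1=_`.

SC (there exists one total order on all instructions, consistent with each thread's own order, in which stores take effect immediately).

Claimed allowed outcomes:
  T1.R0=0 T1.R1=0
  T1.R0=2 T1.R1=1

outcome vector order: (T1.R0,T1.R1)
[SC] allowed = {00 01 21}
SC∖claimed = {01}

missing: T1.R0=0 T1.R1=1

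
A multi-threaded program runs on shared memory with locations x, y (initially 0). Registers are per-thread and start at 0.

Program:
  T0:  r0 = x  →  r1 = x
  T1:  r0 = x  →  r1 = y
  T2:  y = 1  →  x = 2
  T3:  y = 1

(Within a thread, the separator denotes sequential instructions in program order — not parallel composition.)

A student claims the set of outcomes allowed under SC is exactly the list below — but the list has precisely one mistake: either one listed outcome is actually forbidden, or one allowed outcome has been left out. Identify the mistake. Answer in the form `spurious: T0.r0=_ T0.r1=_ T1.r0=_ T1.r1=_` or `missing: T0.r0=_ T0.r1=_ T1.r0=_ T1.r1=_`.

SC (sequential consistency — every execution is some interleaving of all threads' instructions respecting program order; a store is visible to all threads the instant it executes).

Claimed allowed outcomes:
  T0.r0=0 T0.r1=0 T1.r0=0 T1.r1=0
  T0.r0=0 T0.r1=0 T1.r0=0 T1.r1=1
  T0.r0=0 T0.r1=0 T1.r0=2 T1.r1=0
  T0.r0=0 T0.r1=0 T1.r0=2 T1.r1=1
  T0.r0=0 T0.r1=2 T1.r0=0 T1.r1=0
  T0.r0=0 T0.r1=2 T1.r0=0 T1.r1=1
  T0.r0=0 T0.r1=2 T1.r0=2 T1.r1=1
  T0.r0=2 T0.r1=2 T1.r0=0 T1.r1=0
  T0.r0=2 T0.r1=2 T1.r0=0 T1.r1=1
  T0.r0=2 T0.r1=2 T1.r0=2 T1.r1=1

spurious: T0.r0=0 T0.r1=0 T1.r0=2 T1.r1=0

outcome vector order: (T0.r0,T0.r1,T1.r0,T1.r1)
under SC → <0 0 0 0>; <0 0 0 1>; <0 0 2 1>; <0 2 0 0>; <0 2 0 1>; <0 2 2 1>; <2 2 0 0>; <2 2 0 1>; <2 2 2 1>
claimed∖SC = {<0 0 2 0>}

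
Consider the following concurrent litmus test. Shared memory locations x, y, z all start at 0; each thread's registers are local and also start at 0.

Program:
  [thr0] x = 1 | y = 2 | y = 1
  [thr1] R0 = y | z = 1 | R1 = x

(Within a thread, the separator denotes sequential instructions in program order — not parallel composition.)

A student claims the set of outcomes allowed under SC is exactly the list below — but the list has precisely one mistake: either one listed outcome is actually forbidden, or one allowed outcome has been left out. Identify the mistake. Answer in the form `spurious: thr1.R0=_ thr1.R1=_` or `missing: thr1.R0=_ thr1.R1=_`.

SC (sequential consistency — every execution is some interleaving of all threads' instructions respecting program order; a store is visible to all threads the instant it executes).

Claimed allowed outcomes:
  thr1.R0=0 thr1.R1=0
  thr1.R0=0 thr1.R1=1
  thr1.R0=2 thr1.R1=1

outcome vector order: (thr1.R0,thr1.R1)
[SC] allowed = {(0,0) (0,1) (1,1) (2,1)}
SC∖claimed = {(1,1)}

missing: thr1.R0=1 thr1.R1=1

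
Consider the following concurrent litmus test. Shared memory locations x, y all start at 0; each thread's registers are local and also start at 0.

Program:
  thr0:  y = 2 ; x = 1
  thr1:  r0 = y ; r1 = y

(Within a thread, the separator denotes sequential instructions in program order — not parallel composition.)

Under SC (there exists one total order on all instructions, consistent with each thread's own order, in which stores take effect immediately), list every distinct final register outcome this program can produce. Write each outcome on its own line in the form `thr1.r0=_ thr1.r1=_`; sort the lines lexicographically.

outcome vector order: (thr1.r0,thr1.r1)
|SC outcomes| = 3

thr1.r0=0 thr1.r1=0
thr1.r0=0 thr1.r1=2
thr1.r0=2 thr1.r1=2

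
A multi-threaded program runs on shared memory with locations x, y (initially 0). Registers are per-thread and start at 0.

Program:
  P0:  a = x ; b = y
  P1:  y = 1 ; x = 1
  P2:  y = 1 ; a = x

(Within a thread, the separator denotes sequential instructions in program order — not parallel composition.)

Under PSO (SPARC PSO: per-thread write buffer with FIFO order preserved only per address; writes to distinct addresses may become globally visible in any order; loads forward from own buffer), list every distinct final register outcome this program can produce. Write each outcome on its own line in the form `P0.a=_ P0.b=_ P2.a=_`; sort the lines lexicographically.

P0.a=0 P0.b=0 P2.a=0
P0.a=0 P0.b=0 P2.a=1
P0.a=0 P0.b=1 P2.a=0
P0.a=0 P0.b=1 P2.a=1
P0.a=1 P0.b=0 P2.a=0
P0.a=1 P0.b=0 P2.a=1
P0.a=1 P0.b=1 P2.a=0
P0.a=1 P0.b=1 P2.a=1

outcome vector order: (P0.a,P0.b,P2.a)
|PSO outcomes| = 8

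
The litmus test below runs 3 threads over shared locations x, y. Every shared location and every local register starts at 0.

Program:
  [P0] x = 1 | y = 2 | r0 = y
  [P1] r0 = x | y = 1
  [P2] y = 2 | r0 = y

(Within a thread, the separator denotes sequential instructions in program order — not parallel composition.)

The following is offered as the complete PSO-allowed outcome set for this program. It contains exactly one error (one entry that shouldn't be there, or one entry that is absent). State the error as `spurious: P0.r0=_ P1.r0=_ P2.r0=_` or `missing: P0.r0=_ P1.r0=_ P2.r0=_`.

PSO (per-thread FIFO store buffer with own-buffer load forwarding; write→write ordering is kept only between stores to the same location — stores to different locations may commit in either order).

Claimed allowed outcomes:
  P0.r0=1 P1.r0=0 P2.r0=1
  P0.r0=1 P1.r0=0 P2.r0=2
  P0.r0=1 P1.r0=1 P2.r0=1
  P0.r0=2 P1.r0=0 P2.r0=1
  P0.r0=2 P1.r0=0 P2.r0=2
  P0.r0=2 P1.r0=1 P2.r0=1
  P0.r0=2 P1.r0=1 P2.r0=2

outcome vector order: (P0.r0,P1.r0,P2.r0)
under PSO → <1 0 1>; <1 0 2>; <1 1 1>; <1 1 2>; <2 0 1>; <2 0 2>; <2 1 1>; <2 1 2>
PSO∖claimed = {<1 1 2>}

missing: P0.r0=1 P1.r0=1 P2.r0=2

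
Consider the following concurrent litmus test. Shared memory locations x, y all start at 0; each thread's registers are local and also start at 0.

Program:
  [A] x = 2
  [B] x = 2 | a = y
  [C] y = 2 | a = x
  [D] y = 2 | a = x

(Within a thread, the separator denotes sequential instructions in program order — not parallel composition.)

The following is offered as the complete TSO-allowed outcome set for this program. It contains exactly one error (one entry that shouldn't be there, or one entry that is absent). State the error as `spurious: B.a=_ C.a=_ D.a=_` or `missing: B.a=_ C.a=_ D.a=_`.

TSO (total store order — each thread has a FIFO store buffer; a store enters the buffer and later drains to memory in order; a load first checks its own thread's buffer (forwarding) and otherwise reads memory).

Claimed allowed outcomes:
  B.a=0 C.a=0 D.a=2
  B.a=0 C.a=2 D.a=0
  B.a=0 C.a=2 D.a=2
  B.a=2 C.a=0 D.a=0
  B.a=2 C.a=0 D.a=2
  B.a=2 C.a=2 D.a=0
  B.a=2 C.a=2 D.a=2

missing: B.a=0 C.a=0 D.a=0

outcome vector order: (B.a,C.a,D.a)
TSO (8): <0 0 0>; <0 0 2>; <0 2 0>; <0 2 2>; <2 0 0>; <2 0 2>; <2 2 0>; <2 2 2>
TSO∖claimed = {<0 0 0>}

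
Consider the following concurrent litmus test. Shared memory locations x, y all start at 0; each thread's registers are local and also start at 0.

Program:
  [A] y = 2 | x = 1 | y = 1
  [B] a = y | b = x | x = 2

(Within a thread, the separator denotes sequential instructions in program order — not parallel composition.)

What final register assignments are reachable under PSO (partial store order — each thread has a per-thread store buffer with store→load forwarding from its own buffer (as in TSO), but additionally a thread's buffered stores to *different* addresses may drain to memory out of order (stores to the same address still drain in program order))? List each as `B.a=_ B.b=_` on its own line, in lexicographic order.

B.a=0 B.b=0
B.a=0 B.b=1
B.a=1 B.b=0
B.a=1 B.b=1
B.a=2 B.b=0
B.a=2 B.b=1

outcome vector order: (B.a,B.b)
|PSO outcomes| = 6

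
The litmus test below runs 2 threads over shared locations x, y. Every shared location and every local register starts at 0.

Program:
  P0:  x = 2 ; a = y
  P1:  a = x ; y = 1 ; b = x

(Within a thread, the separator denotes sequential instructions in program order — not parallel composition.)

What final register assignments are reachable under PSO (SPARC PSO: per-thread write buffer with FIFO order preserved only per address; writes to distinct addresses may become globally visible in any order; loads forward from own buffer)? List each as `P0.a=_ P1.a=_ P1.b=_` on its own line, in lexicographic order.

P0.a=0 P1.a=0 P1.b=0
P0.a=0 P1.a=0 P1.b=2
P0.a=0 P1.a=2 P1.b=2
P0.a=1 P1.a=0 P1.b=0
P0.a=1 P1.a=0 P1.b=2
P0.a=1 P1.a=2 P1.b=2

outcome vector order: (P0.a,P1.a,P1.b)
|PSO outcomes| = 6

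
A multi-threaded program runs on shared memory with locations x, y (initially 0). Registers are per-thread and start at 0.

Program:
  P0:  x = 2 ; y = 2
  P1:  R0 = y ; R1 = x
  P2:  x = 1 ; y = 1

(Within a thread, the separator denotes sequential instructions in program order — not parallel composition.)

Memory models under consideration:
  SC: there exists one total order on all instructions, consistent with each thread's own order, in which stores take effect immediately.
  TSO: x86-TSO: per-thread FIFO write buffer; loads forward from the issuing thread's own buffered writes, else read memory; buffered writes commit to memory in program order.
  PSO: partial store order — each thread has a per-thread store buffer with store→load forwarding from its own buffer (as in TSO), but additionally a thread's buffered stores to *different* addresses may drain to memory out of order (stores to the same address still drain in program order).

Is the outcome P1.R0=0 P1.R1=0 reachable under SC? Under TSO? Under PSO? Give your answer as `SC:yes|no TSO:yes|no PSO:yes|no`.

SC:yes TSO:yes PSO:yes

outcome vector order: (P1.R0,P1.R1)
[SC] allowed = {0/0 0/1 0/2 1/1 1/2 2/1 2/2}
[TSO] allowed = {0/0 0/1 0/2 1/1 1/2 2/1 2/2}
[PSO] allowed = {0/0 0/1 0/2 1/0 1/1 1/2 2/0 2/1 2/2}
target 0/0 ∈ {SC,TSO,PSO}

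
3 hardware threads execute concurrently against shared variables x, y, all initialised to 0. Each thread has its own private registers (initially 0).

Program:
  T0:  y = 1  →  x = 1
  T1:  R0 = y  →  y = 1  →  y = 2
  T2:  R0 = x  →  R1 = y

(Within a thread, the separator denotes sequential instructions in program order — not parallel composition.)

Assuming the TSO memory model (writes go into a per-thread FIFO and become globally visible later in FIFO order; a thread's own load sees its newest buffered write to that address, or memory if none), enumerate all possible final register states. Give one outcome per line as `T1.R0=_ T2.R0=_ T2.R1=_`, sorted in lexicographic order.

T1.R0=0 T2.R0=0 T2.R1=0
T1.R0=0 T2.R0=0 T2.R1=1
T1.R0=0 T2.R0=0 T2.R1=2
T1.R0=0 T2.R0=1 T2.R1=1
T1.R0=0 T2.R0=1 T2.R1=2
T1.R0=1 T2.R0=0 T2.R1=0
T1.R0=1 T2.R0=0 T2.R1=1
T1.R0=1 T2.R0=0 T2.R1=2
T1.R0=1 T2.R0=1 T2.R1=1
T1.R0=1 T2.R0=1 T2.R1=2

outcome vector order: (T1.R0,T2.R0,T2.R1)
|TSO outcomes| = 10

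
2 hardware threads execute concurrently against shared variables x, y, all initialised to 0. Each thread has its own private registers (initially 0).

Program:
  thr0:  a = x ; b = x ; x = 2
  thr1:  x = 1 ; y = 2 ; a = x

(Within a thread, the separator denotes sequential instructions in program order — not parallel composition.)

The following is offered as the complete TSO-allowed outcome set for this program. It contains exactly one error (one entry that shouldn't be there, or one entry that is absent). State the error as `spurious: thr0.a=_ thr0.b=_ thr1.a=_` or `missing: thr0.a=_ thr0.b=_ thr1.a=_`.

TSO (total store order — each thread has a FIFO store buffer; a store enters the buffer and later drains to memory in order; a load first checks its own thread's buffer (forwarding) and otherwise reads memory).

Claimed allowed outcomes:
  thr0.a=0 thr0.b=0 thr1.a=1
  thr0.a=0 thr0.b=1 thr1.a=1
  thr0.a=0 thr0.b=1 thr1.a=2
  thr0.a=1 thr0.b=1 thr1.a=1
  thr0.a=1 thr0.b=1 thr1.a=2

missing: thr0.a=0 thr0.b=0 thr1.a=2

outcome vector order: (thr0.a,thr0.b,thr1.a)
TSO (6): <0 0 1>, <0 0 2>, <0 1 1>, <0 1 2>, <1 1 1>, <1 1 2>
TSO∖claimed = {<0 0 2>}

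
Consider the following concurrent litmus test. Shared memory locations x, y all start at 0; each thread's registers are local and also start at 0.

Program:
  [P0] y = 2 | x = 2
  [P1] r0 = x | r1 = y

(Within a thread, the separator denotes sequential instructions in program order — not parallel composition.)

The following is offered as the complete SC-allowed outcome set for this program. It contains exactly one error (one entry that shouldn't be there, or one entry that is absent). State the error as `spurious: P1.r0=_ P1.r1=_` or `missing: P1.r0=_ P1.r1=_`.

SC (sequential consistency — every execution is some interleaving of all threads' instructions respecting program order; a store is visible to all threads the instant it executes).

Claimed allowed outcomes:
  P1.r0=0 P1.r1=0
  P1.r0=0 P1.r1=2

outcome vector order: (P1.r0,P1.r1)
SC (3): (0,0), (0,2), (2,2)
SC∖claimed = {(2,2)}

missing: P1.r0=2 P1.r1=2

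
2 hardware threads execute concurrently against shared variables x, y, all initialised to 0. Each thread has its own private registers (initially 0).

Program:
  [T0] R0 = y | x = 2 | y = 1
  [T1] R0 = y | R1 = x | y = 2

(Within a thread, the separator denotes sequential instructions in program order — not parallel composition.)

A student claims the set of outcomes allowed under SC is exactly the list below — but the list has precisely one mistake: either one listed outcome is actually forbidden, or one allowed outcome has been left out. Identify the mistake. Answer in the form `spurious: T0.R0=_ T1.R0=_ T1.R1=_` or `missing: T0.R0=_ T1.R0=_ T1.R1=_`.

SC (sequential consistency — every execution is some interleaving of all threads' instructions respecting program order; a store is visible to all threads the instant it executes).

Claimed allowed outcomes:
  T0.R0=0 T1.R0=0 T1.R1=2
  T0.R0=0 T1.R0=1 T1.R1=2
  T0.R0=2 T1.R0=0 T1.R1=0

outcome vector order: (T0.R0,T1.R0,T1.R1)
SC: 4 outcomes — {<0 0 0>; <0 0 2>; <0 1 2>; <2 0 0>}
SC∖claimed = {<0 0 0>}

missing: T0.R0=0 T1.R0=0 T1.R1=0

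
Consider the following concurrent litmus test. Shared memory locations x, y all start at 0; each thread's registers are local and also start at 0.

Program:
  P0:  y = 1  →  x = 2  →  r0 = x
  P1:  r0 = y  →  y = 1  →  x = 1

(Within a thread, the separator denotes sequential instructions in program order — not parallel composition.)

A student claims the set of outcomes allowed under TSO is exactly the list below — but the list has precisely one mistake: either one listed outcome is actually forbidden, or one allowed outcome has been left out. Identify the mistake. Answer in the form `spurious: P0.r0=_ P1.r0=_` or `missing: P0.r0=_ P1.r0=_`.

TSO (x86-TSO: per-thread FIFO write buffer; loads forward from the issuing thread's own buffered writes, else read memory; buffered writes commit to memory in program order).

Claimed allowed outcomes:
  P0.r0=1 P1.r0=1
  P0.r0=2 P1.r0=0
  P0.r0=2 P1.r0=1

missing: P0.r0=1 P1.r0=0

outcome vector order: (P0.r0,P1.r0)
[TSO] allowed = {1/0 1/1 2/0 2/1}
TSO∖claimed = {1/0}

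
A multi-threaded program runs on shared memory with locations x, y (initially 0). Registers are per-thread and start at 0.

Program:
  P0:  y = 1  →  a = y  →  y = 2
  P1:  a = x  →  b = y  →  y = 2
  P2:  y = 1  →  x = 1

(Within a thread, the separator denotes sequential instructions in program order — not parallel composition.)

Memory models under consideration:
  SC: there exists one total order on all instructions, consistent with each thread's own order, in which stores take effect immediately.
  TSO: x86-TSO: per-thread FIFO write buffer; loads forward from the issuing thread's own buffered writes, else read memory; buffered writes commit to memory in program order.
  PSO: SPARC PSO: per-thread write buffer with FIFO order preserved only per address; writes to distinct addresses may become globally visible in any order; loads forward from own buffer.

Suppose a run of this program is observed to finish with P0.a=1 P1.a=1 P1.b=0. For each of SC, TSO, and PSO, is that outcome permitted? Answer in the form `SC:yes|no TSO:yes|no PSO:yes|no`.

outcome vector order: (P0.a,P1.a,P1.b)
SC: 8 outcomes — {<1 0 0> <1 0 1> <1 0 2> <1 1 1> <1 1 2> <2 0 0> <2 0 1> <2 1 1>}
TSO: 8 outcomes — {<1 0 0> <1 0 1> <1 0 2> <1 1 1> <1 1 2> <2 0 0> <2 0 1> <2 1 1>}
PSO: 10 outcomes — {<1 0 0> <1 0 1> <1 0 2> <1 1 0> <1 1 1> <1 1 2> <2 0 0> <2 0 1> <2 1 0> <2 1 1>}
target <1 1 0> ∈ {PSO}

SC:no TSO:no PSO:yes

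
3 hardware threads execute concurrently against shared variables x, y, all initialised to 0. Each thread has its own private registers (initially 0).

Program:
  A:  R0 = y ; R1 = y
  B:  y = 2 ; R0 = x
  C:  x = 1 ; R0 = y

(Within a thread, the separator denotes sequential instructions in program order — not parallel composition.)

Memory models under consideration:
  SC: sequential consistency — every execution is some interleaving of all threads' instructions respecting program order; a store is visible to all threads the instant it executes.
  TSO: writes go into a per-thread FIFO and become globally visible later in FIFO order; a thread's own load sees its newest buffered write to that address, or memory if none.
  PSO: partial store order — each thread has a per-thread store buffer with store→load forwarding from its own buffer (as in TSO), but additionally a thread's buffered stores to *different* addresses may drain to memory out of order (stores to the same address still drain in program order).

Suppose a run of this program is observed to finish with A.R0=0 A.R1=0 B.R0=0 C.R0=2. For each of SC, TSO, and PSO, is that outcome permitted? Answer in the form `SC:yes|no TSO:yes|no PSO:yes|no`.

SC:yes TSO:yes PSO:yes

outcome vector order: (A.R0,A.R1,B.R0,C.R0)
SC (9): 0002, 0010, 0012, 0202, 0210, 0212, 2202, 2210, 2212
TSO (12): 0000, 0002, 0010, 0012, 0200, 0202, 0210, 0212, 2200, 2202, 2210, 2212
PSO (12): 0000, 0002, 0010, 0012, 0200, 0202, 0210, 0212, 2200, 2202, 2210, 2212
target 0002 ∈ {SC,TSO,PSO}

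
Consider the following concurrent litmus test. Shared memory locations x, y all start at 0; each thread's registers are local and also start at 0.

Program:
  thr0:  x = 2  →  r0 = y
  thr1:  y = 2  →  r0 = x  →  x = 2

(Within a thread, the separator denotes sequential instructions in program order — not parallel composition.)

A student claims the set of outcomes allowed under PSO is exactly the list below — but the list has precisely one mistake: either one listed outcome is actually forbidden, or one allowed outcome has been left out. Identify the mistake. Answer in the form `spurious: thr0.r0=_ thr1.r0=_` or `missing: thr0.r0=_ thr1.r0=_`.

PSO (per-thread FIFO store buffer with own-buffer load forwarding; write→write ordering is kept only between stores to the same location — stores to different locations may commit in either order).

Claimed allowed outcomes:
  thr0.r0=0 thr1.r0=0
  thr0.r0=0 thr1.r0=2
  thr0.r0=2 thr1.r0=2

missing: thr0.r0=2 thr1.r0=0

outcome vector order: (thr0.r0,thr1.r0)
[PSO] allowed = {0/0; 0/2; 2/0; 2/2}
PSO∖claimed = {2/0}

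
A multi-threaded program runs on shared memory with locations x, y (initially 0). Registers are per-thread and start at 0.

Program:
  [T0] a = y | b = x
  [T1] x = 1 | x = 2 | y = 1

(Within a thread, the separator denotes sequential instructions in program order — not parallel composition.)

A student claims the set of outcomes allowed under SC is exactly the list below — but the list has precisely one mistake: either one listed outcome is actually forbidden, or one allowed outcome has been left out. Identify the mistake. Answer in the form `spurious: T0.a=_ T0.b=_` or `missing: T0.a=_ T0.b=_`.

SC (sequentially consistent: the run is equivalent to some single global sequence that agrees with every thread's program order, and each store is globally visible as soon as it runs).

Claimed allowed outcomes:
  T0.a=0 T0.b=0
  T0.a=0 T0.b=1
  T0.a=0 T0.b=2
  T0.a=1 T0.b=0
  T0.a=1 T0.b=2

spurious: T0.a=1 T0.b=0

outcome vector order: (T0.a,T0.b)
[SC] allowed = {00; 01; 02; 12}
claimed∖SC = {10}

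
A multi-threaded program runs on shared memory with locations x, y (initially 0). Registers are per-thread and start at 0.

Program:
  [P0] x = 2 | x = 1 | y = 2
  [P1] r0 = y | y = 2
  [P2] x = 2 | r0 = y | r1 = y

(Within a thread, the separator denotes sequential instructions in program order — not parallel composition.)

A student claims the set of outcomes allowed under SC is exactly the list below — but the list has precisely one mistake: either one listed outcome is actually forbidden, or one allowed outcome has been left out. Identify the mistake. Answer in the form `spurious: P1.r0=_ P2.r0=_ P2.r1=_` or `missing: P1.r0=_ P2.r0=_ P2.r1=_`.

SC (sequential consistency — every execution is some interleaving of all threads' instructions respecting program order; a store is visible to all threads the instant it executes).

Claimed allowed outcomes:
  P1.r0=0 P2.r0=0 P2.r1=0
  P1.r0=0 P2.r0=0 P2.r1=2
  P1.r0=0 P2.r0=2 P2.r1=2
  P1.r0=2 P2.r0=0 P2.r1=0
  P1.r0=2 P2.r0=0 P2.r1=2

outcome vector order: (P1.r0,P2.r0,P2.r1)
SC: 6 outcomes — {(0,0,0), (0,0,2), (0,2,2), (2,0,0), (2,0,2), (2,2,2)}
SC∖claimed = {(2,2,2)}

missing: P1.r0=2 P2.r0=2 P2.r1=2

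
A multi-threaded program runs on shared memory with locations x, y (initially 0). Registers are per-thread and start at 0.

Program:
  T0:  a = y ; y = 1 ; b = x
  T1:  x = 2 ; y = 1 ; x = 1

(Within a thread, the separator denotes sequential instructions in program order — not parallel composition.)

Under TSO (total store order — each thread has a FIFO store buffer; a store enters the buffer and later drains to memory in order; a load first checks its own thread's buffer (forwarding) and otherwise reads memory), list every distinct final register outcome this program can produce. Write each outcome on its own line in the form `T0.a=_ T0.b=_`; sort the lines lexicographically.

T0.a=0 T0.b=0
T0.a=0 T0.b=1
T0.a=0 T0.b=2
T0.a=1 T0.b=1
T0.a=1 T0.b=2

outcome vector order: (T0.a,T0.b)
|TSO outcomes| = 5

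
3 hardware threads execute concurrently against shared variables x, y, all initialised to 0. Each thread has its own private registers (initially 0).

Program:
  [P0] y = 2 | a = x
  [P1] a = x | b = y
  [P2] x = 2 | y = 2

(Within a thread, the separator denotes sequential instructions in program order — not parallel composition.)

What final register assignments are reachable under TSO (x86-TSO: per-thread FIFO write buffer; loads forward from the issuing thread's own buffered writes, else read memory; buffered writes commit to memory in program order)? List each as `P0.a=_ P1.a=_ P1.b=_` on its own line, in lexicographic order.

P0.a=0 P1.a=0 P1.b=0
P0.a=0 P1.a=0 P1.b=2
P0.a=0 P1.a=2 P1.b=0
P0.a=0 P1.a=2 P1.b=2
P0.a=2 P1.a=0 P1.b=0
P0.a=2 P1.a=0 P1.b=2
P0.a=2 P1.a=2 P1.b=0
P0.a=2 P1.a=2 P1.b=2

outcome vector order: (P0.a,P1.a,P1.b)
|TSO outcomes| = 8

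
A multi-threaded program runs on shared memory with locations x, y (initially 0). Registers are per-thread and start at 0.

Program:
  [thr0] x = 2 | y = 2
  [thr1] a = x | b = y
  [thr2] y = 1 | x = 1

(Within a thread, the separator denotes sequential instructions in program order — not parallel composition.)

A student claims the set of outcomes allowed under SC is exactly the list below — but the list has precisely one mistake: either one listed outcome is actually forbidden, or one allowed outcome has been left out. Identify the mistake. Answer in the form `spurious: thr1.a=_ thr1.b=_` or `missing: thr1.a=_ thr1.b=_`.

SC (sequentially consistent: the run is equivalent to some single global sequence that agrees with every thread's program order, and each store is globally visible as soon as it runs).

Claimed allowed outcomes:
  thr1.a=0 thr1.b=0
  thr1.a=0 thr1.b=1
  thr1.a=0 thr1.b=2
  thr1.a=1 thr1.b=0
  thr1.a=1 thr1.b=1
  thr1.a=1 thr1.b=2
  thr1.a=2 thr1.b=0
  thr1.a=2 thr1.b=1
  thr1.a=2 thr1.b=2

outcome vector order: (thr1.a,thr1.b)
SC: 8 outcomes — {<0 0>, <0 1>, <0 2>, <1 1>, <1 2>, <2 0>, <2 1>, <2 2>}
claimed∖SC = {<1 0>}

spurious: thr1.a=1 thr1.b=0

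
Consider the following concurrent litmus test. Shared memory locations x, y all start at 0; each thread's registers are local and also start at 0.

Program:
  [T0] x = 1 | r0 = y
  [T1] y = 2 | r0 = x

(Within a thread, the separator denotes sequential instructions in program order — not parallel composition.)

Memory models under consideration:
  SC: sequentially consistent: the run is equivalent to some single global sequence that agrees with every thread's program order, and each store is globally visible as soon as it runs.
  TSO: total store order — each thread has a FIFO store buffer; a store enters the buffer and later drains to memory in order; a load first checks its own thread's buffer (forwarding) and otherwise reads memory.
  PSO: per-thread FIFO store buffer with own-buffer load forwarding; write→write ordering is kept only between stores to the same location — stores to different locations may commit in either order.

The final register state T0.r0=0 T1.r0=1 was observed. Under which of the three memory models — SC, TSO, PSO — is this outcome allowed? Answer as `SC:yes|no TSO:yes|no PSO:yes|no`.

outcome vector order: (T0.r0,T1.r0)
[SC] allowed = {01 20 21}
[TSO] allowed = {00 01 20 21}
[PSO] allowed = {00 01 20 21}
target 01 ∈ {SC,TSO,PSO}

SC:yes TSO:yes PSO:yes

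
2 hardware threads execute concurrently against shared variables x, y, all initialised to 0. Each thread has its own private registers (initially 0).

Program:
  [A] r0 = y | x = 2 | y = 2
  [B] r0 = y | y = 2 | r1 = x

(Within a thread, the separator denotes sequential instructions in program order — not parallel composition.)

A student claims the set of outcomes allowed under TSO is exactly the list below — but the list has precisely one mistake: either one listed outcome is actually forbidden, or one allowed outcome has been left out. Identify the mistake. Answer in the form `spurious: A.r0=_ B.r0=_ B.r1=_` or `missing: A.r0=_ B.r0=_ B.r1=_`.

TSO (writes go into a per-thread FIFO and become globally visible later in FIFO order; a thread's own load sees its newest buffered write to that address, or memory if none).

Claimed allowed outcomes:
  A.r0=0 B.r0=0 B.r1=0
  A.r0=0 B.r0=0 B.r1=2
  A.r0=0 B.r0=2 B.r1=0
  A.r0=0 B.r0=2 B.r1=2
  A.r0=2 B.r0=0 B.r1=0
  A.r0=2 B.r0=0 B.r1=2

spurious: A.r0=0 B.r0=2 B.r1=0

outcome vector order: (A.r0,B.r0,B.r1)
TSO: 5 outcomes — {<0 0 0>; <0 0 2>; <0 2 2>; <2 0 0>; <2 0 2>}
claimed∖TSO = {<0 2 0>}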